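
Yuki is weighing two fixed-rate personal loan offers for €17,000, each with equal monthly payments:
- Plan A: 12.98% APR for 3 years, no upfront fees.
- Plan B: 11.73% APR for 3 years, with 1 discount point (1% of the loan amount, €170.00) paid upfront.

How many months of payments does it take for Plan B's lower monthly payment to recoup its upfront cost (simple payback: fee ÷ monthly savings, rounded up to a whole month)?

Plan A: at 12.98% the monthly rate is 0.0108167, so the payment is 17,000 × 0.0108167 / (1 − 1.0108167^−36) = €572.63.
Plan B: monthly rate = 11.73%/12 = 0.0097750; payment = 17,000 × 0.0097750 / (1 − (1+0.0097750)^−36) = €562.45.
Monthly savings = €572.63 − €562.45 = €10.18.
Break-even = €170.00 / €10.18 = 16.70 → 17 months.

17 months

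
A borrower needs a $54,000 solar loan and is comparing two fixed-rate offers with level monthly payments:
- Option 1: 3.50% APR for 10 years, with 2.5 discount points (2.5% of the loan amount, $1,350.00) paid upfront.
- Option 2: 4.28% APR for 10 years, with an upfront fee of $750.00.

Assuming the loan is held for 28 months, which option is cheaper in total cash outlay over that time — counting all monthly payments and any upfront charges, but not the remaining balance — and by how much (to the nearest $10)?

Option 2 by $40

Option 1: monthly rate = 3.5%/12 = 0.0029167; payment = 54,000 × 0.0029167 / (1 − (1+0.0029167)^−120) = $533.98.
Option 2: at 4.28% the monthly rate is 0.0035667, so the payment is 54,000 × 0.0035667 / (1 − 1.0035667^−120) = $553.94.
Over 28 months: Option 1 costs 28 × $533.98 + $1,350.00 = $16,301.44; Option 2 costs 28 × $553.94 + $750.00 = $16,260.32.
Option 2 is cheaper by $16,301.44 − $16,260.32 = $41.12.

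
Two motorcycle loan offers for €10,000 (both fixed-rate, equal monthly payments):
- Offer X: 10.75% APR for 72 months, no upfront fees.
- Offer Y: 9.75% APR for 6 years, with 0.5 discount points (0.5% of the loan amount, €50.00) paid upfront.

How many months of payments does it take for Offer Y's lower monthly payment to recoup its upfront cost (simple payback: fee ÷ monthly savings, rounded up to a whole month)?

10 months

Offer X: monthly rate = 10.75%/12 = 0.0089583; payment = 10,000 × 0.0089583 / (1 − (1+0.0089583)^−72) = €189.06.
Offer Y: at 9.75% the monthly rate is 0.0081250, so the payment is 10,000 × 0.0081250 / (1 − 1.0081250^−72) = €184.00.
Monthly savings = €189.06 − €184.00 = €5.06.
Break-even = €50.00 / €5.06 = 9.88 → 10 months.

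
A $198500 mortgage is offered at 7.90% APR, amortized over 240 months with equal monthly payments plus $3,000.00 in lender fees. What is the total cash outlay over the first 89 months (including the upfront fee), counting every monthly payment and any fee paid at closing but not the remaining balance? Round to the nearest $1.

$149,672

At 7.90% the monthly rate is 0.0065833, so the payment is 198,500 × 0.0065833 / (1 − 1.0065833^−240) = $1,648.00.
Total outlay = 89 × $1,648.00 + $3,000.00 = $149,672.00.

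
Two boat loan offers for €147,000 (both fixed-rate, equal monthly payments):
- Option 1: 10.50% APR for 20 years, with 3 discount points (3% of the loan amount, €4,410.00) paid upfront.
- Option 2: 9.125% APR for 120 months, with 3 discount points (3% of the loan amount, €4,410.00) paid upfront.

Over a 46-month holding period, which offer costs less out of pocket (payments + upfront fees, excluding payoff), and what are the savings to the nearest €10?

Option 1: monthly rate = 10.5%/12 = 0.0087500; payment = 147,000 × 0.0087500 / (1 − (1+0.0087500)^−240) = €1,467.62.
Option 2: at 9.125% the monthly rate is 0.0076042, so the payment is 147,000 × 0.0076042 / (1 − 1.0076042^−120) = €1,872.09.
Over 46 months: Option 1 costs 46 × €1,467.62 + €4,410.00 = €71,920.52; Option 2 costs 46 × €1,872.09 + €4,410.00 = €90,526.14.
Option 1 is cheaper by €90,526.14 − €71,920.52 = €18,605.62.

Option 1 by €18,610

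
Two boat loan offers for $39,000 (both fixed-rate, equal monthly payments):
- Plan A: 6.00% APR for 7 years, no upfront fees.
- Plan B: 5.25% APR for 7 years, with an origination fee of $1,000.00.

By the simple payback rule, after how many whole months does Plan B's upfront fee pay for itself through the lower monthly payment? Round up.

Plan A: monthly rate = 6%/12 = 0.0050000; payment = 39,000 × 0.0050000 / (1 − (1+0.0050000)^−84) = $569.73.
Plan B: at 5.25% the monthly rate is 0.0043750, so the payment is 39,000 × 0.0043750 / (1 − 1.0043750^−84) = $555.82.
Monthly savings = $569.73 − $555.82 = $13.91.
Break-even = $1,000.00 / $13.91 = 71.89 → 72 months.

72 months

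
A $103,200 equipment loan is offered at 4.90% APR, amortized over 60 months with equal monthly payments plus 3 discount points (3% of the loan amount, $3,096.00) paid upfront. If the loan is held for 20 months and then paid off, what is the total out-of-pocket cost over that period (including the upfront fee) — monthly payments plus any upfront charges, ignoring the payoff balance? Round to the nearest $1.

$41,952

Monthly rate = 4.9%/12 = 0.0040833; payment = 103,200 × 0.0040833 / (1 − (1+0.0040833)^−60) = $1,942.79.
Total outlay = 20 × $1,942.79 + $3,096.00 = $41,951.80.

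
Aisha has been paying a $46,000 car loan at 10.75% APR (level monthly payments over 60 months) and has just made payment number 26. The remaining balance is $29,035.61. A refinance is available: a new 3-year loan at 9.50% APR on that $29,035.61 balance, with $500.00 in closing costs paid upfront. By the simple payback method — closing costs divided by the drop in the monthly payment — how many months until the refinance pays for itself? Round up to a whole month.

Current payment = 46,000 × 10.75%/12 / (1 − (1+0.0089583)^−60) = $994.43.
Refinanced payment = 29,035.61 × 0.0079167 / (1 − (1+0.0079167)^−36) = $930.10.
Monthly savings = $994.43 − $930.10 = $64.33.
Break-even = $500.00 / $64.33 = 7.77 → 8 months.

8 months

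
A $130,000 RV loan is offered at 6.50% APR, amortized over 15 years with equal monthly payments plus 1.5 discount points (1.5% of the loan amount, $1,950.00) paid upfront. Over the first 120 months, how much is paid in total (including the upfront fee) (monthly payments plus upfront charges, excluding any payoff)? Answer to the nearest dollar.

$137,843

Monthly rate = 6.5%/12 = 0.0054167; payment = 130,000 × 0.0054167 / (1 − (1+0.0054167)^−180) = $1,132.44.
Total outlay = 120 × $1,132.44 + $1,950.00 = $137,842.80.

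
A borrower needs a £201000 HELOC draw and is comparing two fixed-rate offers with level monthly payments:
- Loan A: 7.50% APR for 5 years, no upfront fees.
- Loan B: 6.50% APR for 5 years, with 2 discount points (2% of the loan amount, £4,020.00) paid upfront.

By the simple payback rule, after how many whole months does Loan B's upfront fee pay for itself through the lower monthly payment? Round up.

Loan A: monthly rate = 7.5%/12 = 0.0062500; payment = 201,000 × 0.0062500 / (1 − (1+0.0062500)^−60) = £4,027.63.
Loan B: monthly rate = 6.5%/12 = 0.0054167; payment = 201,000 × 0.0054167 / (1 − (1+0.0054167)^−60) = £3,932.80.
Monthly savings = £4,027.63 − £3,932.80 = £94.83.
Break-even = £4,020.00 / £94.83 = 42.39 → 43 months.

43 months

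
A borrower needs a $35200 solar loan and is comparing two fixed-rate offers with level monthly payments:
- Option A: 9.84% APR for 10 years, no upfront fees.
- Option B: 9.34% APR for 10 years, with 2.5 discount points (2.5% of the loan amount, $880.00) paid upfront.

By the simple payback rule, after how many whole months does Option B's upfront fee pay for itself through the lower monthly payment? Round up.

92 months

Option A: monthly rate = 9.84%/12 = 0.0082000; payment = 35,200 × 0.0082000 / (1 − (1+0.0082000)^−120) = $462.06.
Option B: monthly rate = 9.34%/12 = 0.0077833; payment = 35,200 × 0.0077833 / (1 − (1+0.0077833)^−120) = $452.40.
Monthly savings = $462.06 − $452.40 = $9.66.
Break-even = $880.00 / $9.66 = 91.10 → 92 months.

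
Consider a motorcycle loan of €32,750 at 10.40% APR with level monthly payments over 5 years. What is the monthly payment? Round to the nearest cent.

€702.30

Monthly rate = 10.4%/12 = 0.0086667; payment = 32,750 × 0.0086667 / (1 − (1+0.0086667)^−60) = €702.30.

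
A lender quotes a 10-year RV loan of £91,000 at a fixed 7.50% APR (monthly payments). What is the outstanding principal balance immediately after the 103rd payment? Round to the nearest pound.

£17,370

With monthly rate i = 7.5%/12 = 0.0062500, the balance after k of n payments is P · [(1+i)^n − (1+i)^k] / [(1+i)^n − 1].
(1+0.0062500)^120 = 2.11206464 and (1+0.0062500)^103 = 1.89979621, so the balance is 91,000 × (2.11206464 − 1.89979621) / (2.11206464 − 1) = £17,369.88.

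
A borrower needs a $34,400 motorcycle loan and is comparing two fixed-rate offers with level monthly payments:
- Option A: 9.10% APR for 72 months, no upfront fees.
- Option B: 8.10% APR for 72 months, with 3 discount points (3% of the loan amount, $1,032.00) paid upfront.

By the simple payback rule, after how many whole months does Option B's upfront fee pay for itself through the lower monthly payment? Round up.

Option A: at 9.10% the monthly rate is 0.0075833, so the payment is 34,400 × 0.0075833 / (1 − 1.0075833^−72) = $621.79.
Option B: at 8.10% the monthly rate is 0.0067500, so the payment is 34,400 × 0.0067500 / (1 − 1.0067500^−72) = $604.82.
Monthly savings = $621.79 − $604.82 = $16.97.
Break-even = $1,032.00 / $16.97 = 60.81 → 61 months.

61 months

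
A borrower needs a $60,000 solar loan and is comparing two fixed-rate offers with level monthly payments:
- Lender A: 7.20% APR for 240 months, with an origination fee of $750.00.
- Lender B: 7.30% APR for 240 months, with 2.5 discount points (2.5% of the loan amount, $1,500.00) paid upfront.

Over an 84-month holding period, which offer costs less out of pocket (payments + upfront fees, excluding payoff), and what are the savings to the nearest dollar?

Lender A by $1,055

Lender A: at 7.20% the monthly rate is 0.0060000, so the payment is 60,000 × 0.0060000 / (1 − 1.0060000^−240) = $472.41.
Lender B: at 7.30% the monthly rate is 0.0060833, so the payment is 60,000 × 0.0060833 / (1 − 1.0060833^−240) = $476.04.
Over 84 months: Lender A costs 84 × $472.41 + $750.00 = $40,432.44; Lender B costs 84 × $476.04 + $1,500.00 = $41,487.36.
Lender A is cheaper by $41,487.36 − $40,432.44 = $1,054.92.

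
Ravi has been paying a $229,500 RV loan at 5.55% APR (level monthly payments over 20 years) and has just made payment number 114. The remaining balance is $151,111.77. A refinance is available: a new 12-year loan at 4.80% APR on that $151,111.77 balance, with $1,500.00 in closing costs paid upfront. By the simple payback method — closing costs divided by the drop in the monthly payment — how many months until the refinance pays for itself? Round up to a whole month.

8 months

Current payment = 229,500 × 5.55%/12 / (1 − (1+0.0046250)^−240) = $1,585.19.
Refinanced payment = 151,111.77 × 0.0040000 / (1 − (1+0.0040000)^−144) = $1,382.51.
Monthly savings = $1,585.19 − $1,382.51 = $202.68.
Break-even = $1,500.00 / $202.68 = 7.40 → 8 months.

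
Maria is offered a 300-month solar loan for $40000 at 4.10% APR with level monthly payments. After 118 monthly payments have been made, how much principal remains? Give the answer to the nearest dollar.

With monthly rate i = 4.1%/12 = 0.0034167, the balance after k of n payments is P · [(1+i)^n − (1+i)^k] / [(1+i)^n − 1].
(1+0.0034167)^300 = 2.78223048 and (1+0.0034167)^118 = 1.49552825, so the balance is 40,000 × (2.78223048 − 1.49552825) / (2.78223048 − 1) = $28,878.47.

$28,878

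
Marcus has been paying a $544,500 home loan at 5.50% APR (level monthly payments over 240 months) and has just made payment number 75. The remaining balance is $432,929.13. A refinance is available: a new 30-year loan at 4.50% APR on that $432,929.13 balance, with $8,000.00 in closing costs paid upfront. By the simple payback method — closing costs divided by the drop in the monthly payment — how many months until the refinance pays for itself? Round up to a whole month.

6 months

Current payment = 544,500 × 5.5%/12 / (1 − (1+0.0045833)^−240) = $3,745.55.
Refinanced payment = 432,929.13 × 0.0037500 / (1 − (1+0.0037500)^−360) = $2,193.59.
Monthly savings = $3,745.55 − $2,193.59 = $1,551.96.
Break-even = $8,000.00 / $1,551.96 = 5.15 → 6 months.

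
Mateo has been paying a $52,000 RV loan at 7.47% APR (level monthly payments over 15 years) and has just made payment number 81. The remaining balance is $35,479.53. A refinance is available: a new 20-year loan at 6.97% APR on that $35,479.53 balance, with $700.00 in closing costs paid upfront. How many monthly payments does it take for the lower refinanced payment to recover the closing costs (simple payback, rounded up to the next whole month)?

4 months

Current payment = 52,000 × 7.47%/12 / (1 − (1+0.0062250)^−180) = $481.16.
Refinanced payment = 35,479.53 × 0.0058083 / (1 − (1+0.0058083)^−240) = $274.43.
Monthly savings = $481.16 − $274.43 = $206.73.
Break-even = $700.00 / $206.73 = 3.39 → 4 months.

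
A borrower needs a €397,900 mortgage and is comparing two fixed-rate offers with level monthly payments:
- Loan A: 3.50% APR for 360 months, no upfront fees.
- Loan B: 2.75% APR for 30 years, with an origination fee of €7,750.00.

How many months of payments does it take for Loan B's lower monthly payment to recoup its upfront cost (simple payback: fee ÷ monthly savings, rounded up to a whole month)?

Loan A: at 3.50% the monthly rate is 0.0029167, so the payment is 397,900 × 0.0029167 / (1 − 1.0029167^−360) = €1,786.75.
Loan B: monthly rate = 2.75%/12 = 0.0022917; payment = 397,900 × 0.0022917 / (1 − (1+0.0022917)^−360) = €1,624.39.
Monthly savings = €1,786.75 − €1,624.39 = €162.36.
Break-even = €7,750.00 / €162.36 = 47.73 → 48 months.

48 months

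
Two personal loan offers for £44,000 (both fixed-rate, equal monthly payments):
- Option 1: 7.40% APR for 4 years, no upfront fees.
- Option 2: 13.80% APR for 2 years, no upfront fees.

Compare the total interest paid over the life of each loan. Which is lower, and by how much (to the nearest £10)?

Option 2 by £370

Option 1: at 7.40% the monthly rate is 0.0061667, so the payment is 44,000 × 0.0061667 / (1 − 1.0061667^−48) = £1,061.82.
Total interest on Option 1 = 48 × £1,061.82 − £44,000 = £6,967.36.
Option 2: monthly rate = 13.8%/12 = 0.0115000; payment = 44,000 × 0.0115000 / (1 − (1+0.0115000)^−24) = £2,108.41.
Total interest on Option 2 = 24 × £2,108.41 − £44,000 = £6,601.84.
Option 2 is lower by £365.52.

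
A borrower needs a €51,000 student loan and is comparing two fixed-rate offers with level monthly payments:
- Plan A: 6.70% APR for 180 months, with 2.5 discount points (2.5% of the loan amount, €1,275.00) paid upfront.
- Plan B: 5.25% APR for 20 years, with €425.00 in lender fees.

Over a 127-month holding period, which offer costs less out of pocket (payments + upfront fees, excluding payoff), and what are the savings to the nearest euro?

Plan A: at 6.70% the monthly rate is 0.0055833, so the payment is 51,000 × 0.0055833 / (1 − 1.0055833^−180) = €449.89.
Plan B: monthly rate = 5.25%/12 = 0.0043750; payment = 51,000 × 0.0043750 / (1 − (1+0.0043750)^−240) = €343.66.
Over 127 months: Plan A costs 127 × €449.89 + €1,275.00 = €58,411.03; Plan B costs 127 × €343.66 + €425.00 = €44,069.82.
Plan B is cheaper by €58,411.03 − €44,069.82 = €14,341.21.

Plan B by €14,341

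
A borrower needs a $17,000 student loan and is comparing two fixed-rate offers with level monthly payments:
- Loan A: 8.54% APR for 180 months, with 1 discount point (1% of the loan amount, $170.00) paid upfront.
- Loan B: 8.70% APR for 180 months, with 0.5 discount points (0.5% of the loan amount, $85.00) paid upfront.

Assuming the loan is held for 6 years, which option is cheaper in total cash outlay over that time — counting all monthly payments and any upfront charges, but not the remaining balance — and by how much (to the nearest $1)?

Loan A by $30

Loan A: at 8.54% the monthly rate is 0.0071167, so the payment is 17,000 × 0.0071167 / (1 − 1.0071167^−180) = $167.80.
Loan B: at 8.70% the monthly rate is 0.0072500, so the payment is 17,000 × 0.0072500 / (1 − 1.0072500^−180) = $169.40.
Over 72 months: Loan A costs 72 × $167.80 + $170.00 = $12,251.60; Loan B costs 72 × $169.40 + $85.00 = $12,281.80.
Loan A is cheaper by $12,281.80 − $12,251.60 = $30.20.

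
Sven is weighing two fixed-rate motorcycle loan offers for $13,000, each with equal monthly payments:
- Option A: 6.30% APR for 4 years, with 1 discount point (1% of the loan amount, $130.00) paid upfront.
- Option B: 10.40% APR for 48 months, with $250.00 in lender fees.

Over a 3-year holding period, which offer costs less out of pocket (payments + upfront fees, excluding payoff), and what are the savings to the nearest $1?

Option A: monthly rate = 6.3%/12 = 0.0052500; payment = 13,000 × 0.0052500 / (1 − (1+0.0052500)^−48) = $307.10.
Option B: monthly rate = 10.4%/12 = 0.0086667; payment = 13,000 × 0.0086667 / (1 − (1+0.0086667)^−48) = $332.22.
Over 36 months: Option A costs 36 × $307.10 + $130.00 = $11,185.60; Option B costs 36 × $332.22 + $250.00 = $12,209.92.
Option A is cheaper by $12,209.92 − $11,185.60 = $1,024.32.

Option A by $1,024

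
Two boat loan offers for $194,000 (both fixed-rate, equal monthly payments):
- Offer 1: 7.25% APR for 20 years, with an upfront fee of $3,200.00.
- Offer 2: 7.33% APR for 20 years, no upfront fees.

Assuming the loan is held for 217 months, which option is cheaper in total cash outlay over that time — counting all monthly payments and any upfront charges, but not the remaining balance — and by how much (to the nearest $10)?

Offer 1: monthly rate = 7.25%/12 = 0.0060417; payment = 194,000 × 0.0060417 / (1 − (1+0.0060417)^−240) = $1,533.33.
Offer 2: at 7.33% the monthly rate is 0.0061083, so the payment is 194,000 × 0.0061083 / (1 − 1.0061083^−240) = $1,542.75.
Over 217 months: Offer 1 costs 217 × $1,533.33 + $3,200.00 = $335,932.61; Offer 2 costs 217 × $1,542.75 = $334,776.75.
Offer 2 is cheaper by $335,932.61 − $334,776.75 = $1,155.86.

Offer 2 by $1,160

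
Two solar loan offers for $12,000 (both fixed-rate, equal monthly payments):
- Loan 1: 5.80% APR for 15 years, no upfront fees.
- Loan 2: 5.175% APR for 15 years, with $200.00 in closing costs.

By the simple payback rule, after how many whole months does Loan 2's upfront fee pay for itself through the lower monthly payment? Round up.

Loan 1: monthly rate = 5.8%/12 = 0.0048333; payment = 12,000 × 0.0048333 / (1 − (1+0.0048333)^−180) = $99.97.
Loan 2: monthly rate = 5.175%/12 = 0.0043125; payment = 12,000 × 0.0043125 / (1 − (1+0.0043125)^−180) = $95.99.
Monthly savings = $99.97 − $95.99 = $3.98.
Break-even = $200.00 / $3.98 = 50.25 → 51 months.

51 months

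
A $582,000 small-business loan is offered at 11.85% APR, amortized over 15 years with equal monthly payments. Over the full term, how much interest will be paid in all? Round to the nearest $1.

$665,204

At 11.85% the monthly rate is 0.0098750, so the payment is 582,000 × 0.0098750 / (1 − 1.0098750^−180) = $6,928.91.
Total paid = 180 × $6,928.91 = $1,247,203.80; interest = $1,247,203.80 − $582,000 = $665,203.80.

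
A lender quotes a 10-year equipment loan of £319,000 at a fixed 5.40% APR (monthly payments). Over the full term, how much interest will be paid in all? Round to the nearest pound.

£94,544

At 5.40% the monthly rate is 0.0045000, so the payment is 319,000 × 0.0045000 / (1 − 1.0045000^−120) = £3,446.20.
Total paid = 120 × £3,446.20 = £413,544.00; interest = £413,544.00 − £319,000 = £94,544.00.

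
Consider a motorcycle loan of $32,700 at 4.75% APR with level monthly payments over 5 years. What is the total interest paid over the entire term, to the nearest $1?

At 4.75% the monthly rate is 0.0039583, so the payment is 32,700 × 0.0039583 / (1 − 1.0039583^−60) = $613.35.
Total paid = 60 × $613.35 = $36,801.00; interest = $36,801.00 − $32,700 = $4,101.00.

$4,101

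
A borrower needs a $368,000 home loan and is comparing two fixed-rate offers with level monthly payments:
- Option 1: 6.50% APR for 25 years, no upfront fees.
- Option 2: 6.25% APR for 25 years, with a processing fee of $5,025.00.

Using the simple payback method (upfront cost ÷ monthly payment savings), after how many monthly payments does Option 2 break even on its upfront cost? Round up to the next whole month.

Option 1: monthly rate = 6.5%/12 = 0.0054167; payment = 368,000 × 0.0054167 / (1 − (1+0.0054167)^−300) = $2,484.76.
Option 2: at 6.25% the monthly rate is 0.0052083, so the payment is 368,000 × 0.0052083 / (1 − 1.0052083^−300) = $2,427.58.
Monthly savings = $2,484.76 − $2,427.58 = $57.18.
Break-even = $5,025.00 / $57.18 = 87.88 → 88 months.

88 months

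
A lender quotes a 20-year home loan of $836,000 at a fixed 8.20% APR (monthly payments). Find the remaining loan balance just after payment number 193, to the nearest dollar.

$284,476

With monthly rate i = 8.2%/12 = 0.0068333, the balance after k of n payments is P · [(1+i)^n − (1+i)^k] / [(1+i)^n − 1].
(1+0.0068333)^240 = 5.12649435 and (1+0.0068333)^193 = 3.72232228, so the balance is 836,000 × (5.12649435 − 3.72232228) / (5.12649435 − 1) = $284,475.82.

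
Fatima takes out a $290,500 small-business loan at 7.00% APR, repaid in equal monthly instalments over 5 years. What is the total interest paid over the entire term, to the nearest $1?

$54,635

At 7.00% the monthly rate is 0.0058333, so the payment is 290,500 × 0.0058333 / (1 − 1.0058333^−60) = $5,752.25.
Total paid = 60 × $5,752.25 = $345,135.00; interest = $345,135.00 − $290,500 = $54,635.00.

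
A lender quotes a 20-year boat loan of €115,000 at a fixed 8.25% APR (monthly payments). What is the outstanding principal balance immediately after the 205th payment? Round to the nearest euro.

With monthly rate i = 8.25%/12 = 0.0068750, the balance after k of n payments is P · [(1+i)^n − (1+i)^k] / [(1+i)^n − 1].
(1+0.0068750)^240 = 5.17766399 and (1+0.0068750)^205 = 4.07370280, so the balance is 115,000 × (5.17766399 − 4.07370280) / (5.17766399 − 1) = €30,389.12.

€30,389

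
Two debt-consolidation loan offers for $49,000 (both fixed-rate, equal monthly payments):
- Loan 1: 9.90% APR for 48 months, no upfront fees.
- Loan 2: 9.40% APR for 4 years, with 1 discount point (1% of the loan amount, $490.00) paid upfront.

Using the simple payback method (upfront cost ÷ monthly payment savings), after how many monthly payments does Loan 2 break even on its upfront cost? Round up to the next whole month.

42 months

Loan 1: monthly rate = 9.9%/12 = 0.0082500; payment = 49,000 × 0.0082500 / (1 − (1+0.0082500)^−48) = $1,240.41.
Loan 2: monthly rate = 9.4%/12 = 0.0078333; payment = 49,000 × 0.0078333 / (1 − (1+0.0078333)^−48) = $1,228.70.
Monthly savings = $1,240.41 − $1,228.70 = $11.71.
Break-even = $490.00 / $11.71 = 41.84 → 42 months.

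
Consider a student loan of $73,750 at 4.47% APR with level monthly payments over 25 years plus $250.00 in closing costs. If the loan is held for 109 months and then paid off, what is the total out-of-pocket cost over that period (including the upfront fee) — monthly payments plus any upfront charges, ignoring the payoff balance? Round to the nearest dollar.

$44,795

At 4.47% the monthly rate is 0.0037250, so the payment is 73,750 × 0.0037250 / (1 − 1.0037250^−300) = $408.67.
Total outlay = 109 × $408.67 + $250.00 = $44,795.03.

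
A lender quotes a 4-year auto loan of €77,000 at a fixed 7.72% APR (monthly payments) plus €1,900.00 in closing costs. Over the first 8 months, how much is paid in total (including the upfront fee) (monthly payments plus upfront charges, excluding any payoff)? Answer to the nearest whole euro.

Monthly rate = 7.72%/12 = 0.0064333; payment = 77,000 × 0.0064333 / (1 − (1+0.0064333)^−48) = €1,869.69.
Total outlay = 8 × €1,869.69 + €1,900.00 = €16,857.52.

€16,858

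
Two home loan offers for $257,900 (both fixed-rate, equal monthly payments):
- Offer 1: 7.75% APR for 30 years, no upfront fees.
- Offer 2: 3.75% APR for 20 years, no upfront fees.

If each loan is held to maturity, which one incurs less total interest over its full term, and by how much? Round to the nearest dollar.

Offer 2 by $298,172

Offer 1: at 7.75% the monthly rate is 0.0064583, so the payment is 257,900 × 0.0064583 / (1 − 1.0064583^−360) = $1,847.63.
Total interest on Offer 1 = 360 × $1,847.63 − $257,900 = $407,246.80.
Offer 2: monthly rate = 3.75%/12 = 0.0031250; payment = 257,900 × 0.0031250 / (1 − (1+0.0031250)^−240) = $1,529.06.
Total interest on Offer 2 = 240 × $1,529.06 − $257,900 = $109,074.40.
Offer 2 is lower by $298,172.40.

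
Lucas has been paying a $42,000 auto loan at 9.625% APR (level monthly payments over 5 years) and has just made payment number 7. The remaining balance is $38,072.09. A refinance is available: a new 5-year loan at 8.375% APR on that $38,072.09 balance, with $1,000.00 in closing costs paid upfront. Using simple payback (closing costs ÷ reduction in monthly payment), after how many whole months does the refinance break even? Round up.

10 months

Current payment = 42,000 × 9.625%/12 / (1 − (1+0.0080208)^−60) = $884.65.
Refinanced payment = 38,072.09 × 0.0069792 / (1 − (1+0.0069792)^−60) = $778.82.
Monthly savings = $884.65 − $778.82 = $105.83.
Break-even = $1,000.00 / $105.83 = 9.45 → 10 months.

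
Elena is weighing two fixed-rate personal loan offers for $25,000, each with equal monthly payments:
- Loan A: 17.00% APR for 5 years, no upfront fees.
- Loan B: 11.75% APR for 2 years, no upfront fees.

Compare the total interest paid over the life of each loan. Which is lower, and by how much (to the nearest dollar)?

Loan B by $9,105

Loan A: at 17.00% the monthly rate is 0.0141667, so the payment is 25,000 × 0.0141667 / (1 − 1.0141667^−60) = $621.31.
Total interest on Loan A = 60 × $621.31 − $25,000 = $12,278.60.
Loan B: at 11.75% the monthly rate is 0.0097917, so the payment is 25,000 × 0.0097917 / (1 − 1.0097917^−24) = $1,173.92.
Total interest on Loan B = 24 × $1,173.92 − $25,000 = $3,174.08.
Loan B is lower by $9,104.52.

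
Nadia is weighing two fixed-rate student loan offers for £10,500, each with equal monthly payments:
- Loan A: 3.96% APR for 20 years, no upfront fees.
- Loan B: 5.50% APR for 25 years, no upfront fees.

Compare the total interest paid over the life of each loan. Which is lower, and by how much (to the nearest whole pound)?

Loan A: monthly rate = 3.96%/12 = 0.0033000; payment = 10,500 × 0.0033000 / (1 − (1+0.0033000)^−240) = £63.41.
Total interest on Loan A = 240 × £63.41 − £10,500 = £4,718.40.
Loan B: at 5.50% the monthly rate is 0.0045833, so the payment is 10,500 × 0.0045833 / (1 − 1.0045833^−300) = £64.48.
Total interest on Loan B = 300 × £64.48 − £10,500 = £8,844.00.
Loan A is lower by £4,125.60.

Loan A by £4,126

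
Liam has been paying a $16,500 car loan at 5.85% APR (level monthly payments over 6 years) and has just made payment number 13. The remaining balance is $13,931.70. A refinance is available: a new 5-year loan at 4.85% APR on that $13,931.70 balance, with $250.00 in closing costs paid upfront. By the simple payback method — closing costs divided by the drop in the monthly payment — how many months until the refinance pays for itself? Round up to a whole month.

Current payment = 16,500 × 5.85%/12 / (1 − (1+0.0048750)^−72) = $272.29.
Refinanced payment = 13,931.70 × 0.0040417 / (1 − (1+0.0040417)^−60) = $261.95.
Monthly savings = $272.29 − $261.95 = $10.34.
Break-even = $250.00 / $10.34 = 24.18 → 25 months.

25 months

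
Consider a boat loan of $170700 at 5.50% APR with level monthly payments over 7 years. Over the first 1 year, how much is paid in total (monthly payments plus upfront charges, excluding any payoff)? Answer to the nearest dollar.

At 5.50% the monthly rate is 0.0045833, so the payment is 170,700 × 0.0045833 / (1 − 1.0045833^−84) = $2,452.97.
Total outlay = 12 × $2,452.97 = $29,435.64.

$29,436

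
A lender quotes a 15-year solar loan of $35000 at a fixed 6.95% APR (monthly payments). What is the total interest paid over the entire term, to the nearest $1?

$21,450

At 6.95% the monthly rate is 0.0057917, so the payment is 35,000 × 0.0057917 / (1 − 1.0057917^−180) = $313.61.
Total paid = 180 × $313.61 = $56,449.80; interest = $56,449.80 − $35,000 = $21,449.80.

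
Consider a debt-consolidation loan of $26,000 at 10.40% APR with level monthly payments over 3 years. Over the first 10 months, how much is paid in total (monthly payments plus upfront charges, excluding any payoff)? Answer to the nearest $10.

$8,440

Monthly rate = 10.4%/12 = 0.0086667; payment = 26,000 × 0.0086667 / (1 − (1+0.0086667)^−36) = $843.84.
Total outlay = 10 × $843.84 = $8,438.40.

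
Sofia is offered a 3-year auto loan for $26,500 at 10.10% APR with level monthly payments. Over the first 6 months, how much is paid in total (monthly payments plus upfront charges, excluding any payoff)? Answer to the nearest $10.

$5,140

At 10.10% the monthly rate is 0.0084167, so the payment is 26,500 × 0.0084167 / (1 − 1.0084167^−36) = $856.33.
Total outlay = 6 × $856.33 = $5,137.98.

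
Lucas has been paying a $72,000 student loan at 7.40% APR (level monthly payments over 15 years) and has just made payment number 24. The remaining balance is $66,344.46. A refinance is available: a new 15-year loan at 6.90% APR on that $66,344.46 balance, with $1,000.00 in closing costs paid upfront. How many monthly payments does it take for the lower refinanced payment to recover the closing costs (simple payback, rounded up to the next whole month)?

15 months

Current payment = 72,000 × 7.4%/12 / (1 − (1+0.0061667)^−180) = $663.36.
Refinanced payment = 66,344.46 × 0.0057500 / (1 − (1+0.0057500)^−180) = $592.62.
Monthly savings = $663.36 − $592.62 = $70.74.
Break-even = $1,000.00 / $70.74 = 14.14 → 15 months.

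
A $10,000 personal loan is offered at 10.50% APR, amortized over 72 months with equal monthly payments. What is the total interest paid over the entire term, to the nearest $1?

$3,521

Monthly rate = 10.5%/12 = 0.0087500; payment = 10,000 × 0.0087500 / (1 − (1+0.0087500)^−72) = $187.79.
Total paid = 72 × $187.79 = $13,520.88; interest = $13,520.88 − $10,000 = $3,520.88.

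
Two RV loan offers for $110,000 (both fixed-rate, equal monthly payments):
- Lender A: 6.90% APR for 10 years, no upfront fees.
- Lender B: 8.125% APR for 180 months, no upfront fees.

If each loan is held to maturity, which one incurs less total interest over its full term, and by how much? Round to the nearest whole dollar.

Lender A by $38,067

Lender A: at 6.90% the monthly rate is 0.0057500, so the payment is 110,000 × 0.0057500 / (1 − 1.0057500^−120) = $1,271.53.
Total interest on Lender A = 120 × $1,271.53 − $110,000 = $42,583.60.
Lender B: monthly rate = 8.125%/12 = 0.0067708; payment = 110,000 × 0.0067708 / (1 − (1+0.0067708)^−180) = $1,059.17.
Total interest on Lender B = 180 × $1,059.17 − $110,000 = $80,650.60.
Lender A is lower by $38,067.00.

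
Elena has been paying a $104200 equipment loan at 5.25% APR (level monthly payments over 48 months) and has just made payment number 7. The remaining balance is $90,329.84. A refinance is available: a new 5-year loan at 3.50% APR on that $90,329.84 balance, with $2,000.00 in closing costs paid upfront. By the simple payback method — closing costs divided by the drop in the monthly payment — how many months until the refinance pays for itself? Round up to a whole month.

3 months

Current payment = 104,200 × 5.25%/12 / (1 − (1+0.0043750)^−48) = $2,411.47.
Refinanced payment = 90,329.84 × 0.0029167 / (1 − (1+0.0029167)^−60) = $1,643.26.
Monthly savings = $2,411.47 − $1,643.26 = $768.21.
Break-even = $2,000.00 / $768.21 = 2.60 → 3 months.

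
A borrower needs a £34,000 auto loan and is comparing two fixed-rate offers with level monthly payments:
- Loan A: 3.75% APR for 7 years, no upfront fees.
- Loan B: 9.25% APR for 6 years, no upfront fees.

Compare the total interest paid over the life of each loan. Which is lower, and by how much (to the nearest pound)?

Loan A by £5,721

Loan A: at 3.75% the monthly rate is 0.0031250, so the payment is 34,000 × 0.0031250 / (1 − 1.0031250^−84) = £460.84.
Total interest on Loan A = 84 × £460.84 − £34,000 = £4,710.56.
Loan B: at 9.25% the monthly rate is 0.0077083, so the payment is 34,000 × 0.0077083 / (1 − 1.0077083^−72) = £617.10.
Total interest on Loan B = 72 × £617.10 − £34,000 = £10,431.20.
Loan A is lower by £5,720.64.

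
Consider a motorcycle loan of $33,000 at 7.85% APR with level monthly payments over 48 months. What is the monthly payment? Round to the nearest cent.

$803.30

Monthly rate = 7.85%/12 = 0.0065417; payment = 33,000 × 0.0065417 / (1 − (1+0.0065417)^−48) = $803.30.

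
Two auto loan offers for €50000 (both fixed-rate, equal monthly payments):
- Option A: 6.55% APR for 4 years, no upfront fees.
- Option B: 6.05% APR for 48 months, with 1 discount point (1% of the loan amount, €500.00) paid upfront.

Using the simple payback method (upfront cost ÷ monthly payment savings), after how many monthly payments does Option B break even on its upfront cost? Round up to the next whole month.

Option A: monthly rate = 6.55%/12 = 0.0054583; payment = 50,000 × 0.0054583 / (1 − (1+0.0054583)^−48) = €1,186.90.
Option B: at 6.05% the monthly rate is 0.0050417, so the payment is 50,000 × 0.0050417 / (1 − 1.0050417^−48) = €1,175.40.
Monthly savings = €1,186.90 − €1,175.40 = €11.50.
Break-even = €500.00 / €11.50 = 43.48 → 44 months.

44 months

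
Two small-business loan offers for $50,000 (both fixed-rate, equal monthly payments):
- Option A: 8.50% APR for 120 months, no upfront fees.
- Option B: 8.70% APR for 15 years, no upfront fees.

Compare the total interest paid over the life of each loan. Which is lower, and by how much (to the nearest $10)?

Option A by $15,290

Option A: monthly rate = 8.5%/12 = 0.0070833; payment = 50,000 × 0.0070833 / (1 − (1+0.0070833)^−120) = $619.93.
Total interest on Option A = 120 × $619.93 − $50,000 = $24,391.60.
Option B: monthly rate = 8.7%/12 = 0.0072500; payment = 50,000 × 0.0072500 / (1 − (1+0.0072500)^−180) = $498.25.
Total interest on Option B = 180 × $498.25 − $50,000 = $39,685.00.
Option A is lower by $15,293.40.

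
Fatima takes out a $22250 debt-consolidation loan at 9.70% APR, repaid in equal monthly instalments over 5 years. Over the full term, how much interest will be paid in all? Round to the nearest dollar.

$5,918

At 9.70% the monthly rate is 0.0080833, so the payment is 22,250 × 0.0080833 / (1 − 1.0080833^−60) = $469.47.
Total paid = 60 × $469.47 = $28,168.20; interest = $28,168.20 − $22,250 = $5,918.20.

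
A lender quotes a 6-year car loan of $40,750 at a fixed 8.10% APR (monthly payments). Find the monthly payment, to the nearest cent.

$716.47

At 8.10% the monthly rate is 0.0067500, so the payment is 40,750 × 0.0067500 / (1 − 1.0067500^−72) = $716.47.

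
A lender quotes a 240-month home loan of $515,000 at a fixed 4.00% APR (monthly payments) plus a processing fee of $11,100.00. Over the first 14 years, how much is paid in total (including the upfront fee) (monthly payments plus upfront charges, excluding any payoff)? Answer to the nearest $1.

Monthly rate = 4%/12 = 0.0033333; payment = 515,000 × 0.0033333 / (1 − (1+0.0033333)^−240) = $3,120.80.
Total outlay = 168 × $3,120.80 + $11,100.00 = $535,394.40.

$535,394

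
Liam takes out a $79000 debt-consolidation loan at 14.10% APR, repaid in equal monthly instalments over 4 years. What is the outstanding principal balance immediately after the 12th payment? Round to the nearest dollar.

$63,190

With monthly rate i = 14.1%/12 = 0.0117500, the balance after k of n payments is P · [(1+i)^n − (1+i)^k] / [(1+i)^n − 1].
(1+0.0117500)^48 = 1.75191982 and (1+0.0117500)^12 = 1.15047863, so the balance is 79,000 × (1.75191982 − 1.15047863) / (1.75191982 − 1) = $63,190.05.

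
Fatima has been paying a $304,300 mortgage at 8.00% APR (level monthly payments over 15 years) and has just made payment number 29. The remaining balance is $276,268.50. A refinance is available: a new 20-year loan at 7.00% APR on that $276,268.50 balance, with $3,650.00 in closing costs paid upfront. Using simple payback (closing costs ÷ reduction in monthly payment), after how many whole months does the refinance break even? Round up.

5 months

Current payment = 304,300 × 8%/12 / (1 − (1+0.0066667)^−180) = $2,908.05.
Refinanced payment = 276,268.50 × 0.0058333 / (1 − (1+0.0058333)^−240) = $2,141.91.
Monthly savings = $2,908.05 − $2,141.91 = $766.14.
Break-even = $3,650.00 / $766.14 = 4.76 → 5 months.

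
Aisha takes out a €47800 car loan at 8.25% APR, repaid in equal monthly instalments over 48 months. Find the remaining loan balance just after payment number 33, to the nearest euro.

With monthly rate i = 8.25%/12 = 0.0068750, the balance after k of n payments is P · [(1+i)^n − (1+i)^k] / [(1+i)^n − 1].
(1+0.0068750)^48 = 1.38939833 and (1+0.0068750)^33 = 1.25369937, so the balance is 47,800 × (1.38939833 − 1.25369937) / (1.38939833 − 1) = €16,657.52.

€16,658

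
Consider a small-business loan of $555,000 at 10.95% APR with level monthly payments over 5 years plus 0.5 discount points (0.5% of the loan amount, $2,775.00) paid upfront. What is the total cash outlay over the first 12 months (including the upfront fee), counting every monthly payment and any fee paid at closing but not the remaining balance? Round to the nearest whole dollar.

$147,414

At 10.95% the monthly rate is 0.0091250, so the payment is 555,000 × 0.0091250 / (1 − 1.0091250^−60) = $12,053.21.
Total outlay = 12 × $12,053.21 + $2,775.00 = $147,413.52.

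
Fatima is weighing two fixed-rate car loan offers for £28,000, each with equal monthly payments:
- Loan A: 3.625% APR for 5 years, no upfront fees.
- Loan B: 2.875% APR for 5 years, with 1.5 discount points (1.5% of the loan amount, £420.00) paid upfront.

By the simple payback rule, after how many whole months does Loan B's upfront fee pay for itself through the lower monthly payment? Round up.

45 months

Loan A: at 3.625% the monthly rate is 0.0030208, so the payment is 28,000 × 0.0030208 / (1 − 1.0030208^−60) = £510.94.
Loan B: at 2.875% the monthly rate is 0.0023958, so the payment is 28,000 × 0.0023958 / (1 − 1.0023958^−60) = £501.57.
Monthly savings = £510.94 − £501.57 = £9.37.
Break-even = £420.00 / £9.37 = 44.82 → 45 months.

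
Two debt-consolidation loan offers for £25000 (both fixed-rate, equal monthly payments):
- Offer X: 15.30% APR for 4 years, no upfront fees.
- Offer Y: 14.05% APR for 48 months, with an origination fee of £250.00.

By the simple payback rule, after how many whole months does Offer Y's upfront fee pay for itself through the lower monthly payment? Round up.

Offer X: monthly rate = 15.3%/12 = 0.0127500; payment = 25,000 × 0.0127500 / (1 − (1+0.0127500)^−48) = £699.58.
Offer Y: at 14.05% the monthly rate is 0.0117083, so the payment is 25,000 × 0.0117083 / (1 − 1.0117083^−48) = £683.79.
Monthly savings = £699.58 − £683.79 = £15.79.
Break-even = £250.00 / £15.79 = 15.83 → 16 months.

16 months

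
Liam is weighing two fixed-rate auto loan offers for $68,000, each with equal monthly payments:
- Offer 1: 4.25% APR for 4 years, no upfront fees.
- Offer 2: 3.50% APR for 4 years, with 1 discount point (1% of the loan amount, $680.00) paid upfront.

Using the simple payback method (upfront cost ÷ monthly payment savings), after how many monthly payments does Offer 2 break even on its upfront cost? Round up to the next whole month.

Offer 1: monthly rate = 4.25%/12 = 0.0035417; payment = 68,000 × 0.0035417 / (1 − (1+0.0035417)^−48) = $1,542.99.
Offer 2: at 3.50% the monthly rate is 0.0029167, so the payment is 68,000 × 0.0029167 / (1 − 1.0029167^−48) = $1,520.21.
Monthly savings = $1,542.99 − $1,520.21 = $22.78.
Break-even = $680.00 / $22.78 = 29.85 → 30 months.

30 months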